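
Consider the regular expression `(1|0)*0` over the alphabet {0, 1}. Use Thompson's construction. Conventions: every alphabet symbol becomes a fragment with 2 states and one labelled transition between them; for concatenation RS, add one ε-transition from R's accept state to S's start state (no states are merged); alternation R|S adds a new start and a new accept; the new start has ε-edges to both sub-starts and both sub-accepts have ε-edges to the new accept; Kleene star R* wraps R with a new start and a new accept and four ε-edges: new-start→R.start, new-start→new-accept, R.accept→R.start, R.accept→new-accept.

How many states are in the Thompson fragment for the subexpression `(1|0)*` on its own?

8

Fragment for `(1|0)*`:
Each of the 2 symbol leaves contributes a 2-state fragment.
  1|0 — 6 states
  (1|0)* — 8 states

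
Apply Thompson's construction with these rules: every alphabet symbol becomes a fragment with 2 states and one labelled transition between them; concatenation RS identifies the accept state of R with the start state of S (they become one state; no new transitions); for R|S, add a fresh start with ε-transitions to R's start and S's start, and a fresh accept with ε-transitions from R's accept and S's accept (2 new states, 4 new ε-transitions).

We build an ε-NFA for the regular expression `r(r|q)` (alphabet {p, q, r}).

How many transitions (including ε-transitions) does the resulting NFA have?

7

By structural recursion:
Each of the 3 symbol leaves contributes 1 transition (1 symbol, 0 ε).
  r|q : 6 transitions (2 symbol, 4 ε)
  r(r|q) : 7 transitions (3 symbol, 4 ε)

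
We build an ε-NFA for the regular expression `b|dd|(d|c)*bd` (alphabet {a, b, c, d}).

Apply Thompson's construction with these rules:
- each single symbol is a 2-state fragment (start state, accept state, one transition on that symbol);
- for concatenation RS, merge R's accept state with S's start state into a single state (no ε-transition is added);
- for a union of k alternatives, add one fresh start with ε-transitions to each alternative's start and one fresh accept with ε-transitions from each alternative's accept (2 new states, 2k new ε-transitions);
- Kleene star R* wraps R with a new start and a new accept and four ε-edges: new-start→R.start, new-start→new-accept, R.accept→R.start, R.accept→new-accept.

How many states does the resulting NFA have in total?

Recursing over subexpressions:
Each of the 7 symbol leaves contributes a 2-state fragment.
  dd = 3 states
  d|c = 6 states
  (d|c)* = 8 states
  (d|c)*bd = 10 states
  b|dd|(d|c)*bd = 17 states

17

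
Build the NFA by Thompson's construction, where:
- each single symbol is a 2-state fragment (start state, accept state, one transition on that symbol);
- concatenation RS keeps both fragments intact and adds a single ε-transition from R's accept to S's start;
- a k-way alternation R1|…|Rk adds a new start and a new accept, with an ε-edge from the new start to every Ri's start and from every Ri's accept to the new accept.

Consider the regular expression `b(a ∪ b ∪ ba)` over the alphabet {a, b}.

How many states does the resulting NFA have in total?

12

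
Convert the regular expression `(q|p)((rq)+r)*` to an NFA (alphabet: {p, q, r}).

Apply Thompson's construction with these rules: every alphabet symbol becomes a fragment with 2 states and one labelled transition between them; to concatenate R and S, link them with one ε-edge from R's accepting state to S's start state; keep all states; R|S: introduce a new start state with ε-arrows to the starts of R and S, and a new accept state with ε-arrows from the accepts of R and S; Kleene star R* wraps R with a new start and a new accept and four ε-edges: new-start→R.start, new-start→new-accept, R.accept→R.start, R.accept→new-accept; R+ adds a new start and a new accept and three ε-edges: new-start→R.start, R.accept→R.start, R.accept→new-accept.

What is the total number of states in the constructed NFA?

By structural recursion:
Each of the 5 symbol leaves contributes a 2-state fragment.
  q|p : 6 states
  rq : 4 states
  (rq)+ : 6 states
  (rq)+r : 8 states
  ((rq)+r)* : 10 states
  (q|p)((rq)+r)* : 16 states

16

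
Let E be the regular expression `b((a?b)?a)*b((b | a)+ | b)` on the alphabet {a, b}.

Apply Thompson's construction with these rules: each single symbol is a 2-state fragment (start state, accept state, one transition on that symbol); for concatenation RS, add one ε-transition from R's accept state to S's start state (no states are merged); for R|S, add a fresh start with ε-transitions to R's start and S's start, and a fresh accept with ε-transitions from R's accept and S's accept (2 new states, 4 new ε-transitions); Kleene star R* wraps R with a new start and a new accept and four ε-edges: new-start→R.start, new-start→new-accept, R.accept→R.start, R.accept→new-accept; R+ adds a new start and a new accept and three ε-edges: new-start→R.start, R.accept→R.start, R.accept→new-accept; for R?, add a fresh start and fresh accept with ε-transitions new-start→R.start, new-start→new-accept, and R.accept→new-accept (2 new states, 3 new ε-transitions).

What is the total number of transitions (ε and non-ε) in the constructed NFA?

By structural recursion:
Each of the 8 symbol leaves contributes 1 transition (1 symbol, 0 ε).
  a? : 4 transitions (1 symbol, 3 ε)
  a?b : 6 transitions (2 symbol, 4 ε)
  (a?b)? : 9 transitions (2 symbol, 7 ε)
  (a?b)?a : 11 transitions (3 symbol, 8 ε)
  ((a?b)?a)* : 15 transitions (3 symbol, 12 ε)
  b | a : 6 transitions (2 symbol, 4 ε)
  (b | a)+ : 9 transitions (2 symbol, 7 ε)
  (b | a)+ | b : 14 transitions (3 symbol, 11 ε)
  b((a?b)?a)*b((b | a)+ | b) : 34 transitions (8 symbol, 26 ε)

34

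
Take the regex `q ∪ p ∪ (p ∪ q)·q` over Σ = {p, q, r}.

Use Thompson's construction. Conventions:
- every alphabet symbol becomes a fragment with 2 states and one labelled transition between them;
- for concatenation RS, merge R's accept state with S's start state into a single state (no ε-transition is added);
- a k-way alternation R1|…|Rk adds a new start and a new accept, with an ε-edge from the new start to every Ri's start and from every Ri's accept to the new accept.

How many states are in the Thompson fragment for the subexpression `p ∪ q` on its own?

Fragment for `p ∪ q`:
Each of the 2 symbol leaves contributes a 2-state fragment.
  p ∪ q = 6 states

6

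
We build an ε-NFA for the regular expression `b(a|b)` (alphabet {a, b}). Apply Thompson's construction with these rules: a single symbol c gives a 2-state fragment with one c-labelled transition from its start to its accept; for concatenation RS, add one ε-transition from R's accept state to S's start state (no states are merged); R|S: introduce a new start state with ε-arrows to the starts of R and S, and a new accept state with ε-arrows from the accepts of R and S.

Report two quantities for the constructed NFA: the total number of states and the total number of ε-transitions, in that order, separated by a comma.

8, 5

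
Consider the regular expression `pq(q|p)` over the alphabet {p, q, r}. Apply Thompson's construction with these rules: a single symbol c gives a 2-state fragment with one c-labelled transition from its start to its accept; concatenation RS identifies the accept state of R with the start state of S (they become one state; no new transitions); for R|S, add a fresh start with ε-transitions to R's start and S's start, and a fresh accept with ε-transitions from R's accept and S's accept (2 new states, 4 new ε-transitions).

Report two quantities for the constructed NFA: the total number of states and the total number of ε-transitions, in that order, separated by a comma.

Per subexpression:
Each of the 4 symbol leaves contributes 2 states and 0 ε-transitions.
  q|p = 6 states, 4 ε-transitions
  pq(q|p) = 8 states, 4 ε-transitions

8, 4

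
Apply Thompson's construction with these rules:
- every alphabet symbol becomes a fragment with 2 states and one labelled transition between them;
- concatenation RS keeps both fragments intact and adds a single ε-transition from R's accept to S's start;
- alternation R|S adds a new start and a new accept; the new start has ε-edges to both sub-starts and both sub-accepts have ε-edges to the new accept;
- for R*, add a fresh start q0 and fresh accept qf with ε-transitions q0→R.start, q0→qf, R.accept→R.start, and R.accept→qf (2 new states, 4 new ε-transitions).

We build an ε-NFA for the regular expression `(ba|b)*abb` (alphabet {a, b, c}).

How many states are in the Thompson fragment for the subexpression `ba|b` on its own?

8

Fragment for `ba|b`:
Each of the 3 symbol leaves contributes a 2-state fragment.
  ba = 4 states
  ba|b = 8 states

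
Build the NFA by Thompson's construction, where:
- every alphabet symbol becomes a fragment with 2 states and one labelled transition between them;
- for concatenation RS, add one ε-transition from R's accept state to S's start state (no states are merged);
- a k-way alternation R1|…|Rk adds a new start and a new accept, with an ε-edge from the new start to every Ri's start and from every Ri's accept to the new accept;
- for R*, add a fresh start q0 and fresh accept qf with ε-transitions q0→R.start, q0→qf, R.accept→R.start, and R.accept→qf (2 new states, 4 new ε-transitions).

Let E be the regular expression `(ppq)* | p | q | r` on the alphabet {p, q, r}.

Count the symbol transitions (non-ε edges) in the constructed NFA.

Recursing over subexpressions:
Each of the 6 symbol leaves contributes exactly 1 symbol transition.
  ppq : 3 symbol transitions
  (ppq)* : 3 symbol transitions
  (ppq)* | p | q | r : 6 symbol transitions

6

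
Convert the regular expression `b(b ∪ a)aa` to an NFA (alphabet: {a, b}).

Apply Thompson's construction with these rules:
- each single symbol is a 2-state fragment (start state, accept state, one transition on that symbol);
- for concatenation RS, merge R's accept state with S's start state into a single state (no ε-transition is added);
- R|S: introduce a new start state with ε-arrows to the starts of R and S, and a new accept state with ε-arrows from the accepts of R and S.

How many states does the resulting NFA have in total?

9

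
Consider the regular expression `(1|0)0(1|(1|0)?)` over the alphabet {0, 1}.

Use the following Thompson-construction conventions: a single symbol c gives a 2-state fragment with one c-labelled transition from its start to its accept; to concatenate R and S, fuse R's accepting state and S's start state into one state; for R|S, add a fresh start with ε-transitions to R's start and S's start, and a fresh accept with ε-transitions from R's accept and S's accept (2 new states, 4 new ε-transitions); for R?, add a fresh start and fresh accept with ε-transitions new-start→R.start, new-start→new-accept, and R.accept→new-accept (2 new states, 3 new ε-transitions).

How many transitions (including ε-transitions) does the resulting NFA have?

Bottom-up over the parse tree:
Each of the 6 symbol leaves contributes 1 transition (1 symbol, 0 ε).
  1|0 : 6 transitions (2 symbol, 4 ε)
  1|0 : 6 transitions (2 symbol, 4 ε)
  (1|0)? : 9 transitions (2 symbol, 7 ε)
  1|(1|0)? : 14 transitions (3 symbol, 11 ε)
  (1|0)0(1|(1|0)?) : 21 transitions (6 symbol, 15 ε)

21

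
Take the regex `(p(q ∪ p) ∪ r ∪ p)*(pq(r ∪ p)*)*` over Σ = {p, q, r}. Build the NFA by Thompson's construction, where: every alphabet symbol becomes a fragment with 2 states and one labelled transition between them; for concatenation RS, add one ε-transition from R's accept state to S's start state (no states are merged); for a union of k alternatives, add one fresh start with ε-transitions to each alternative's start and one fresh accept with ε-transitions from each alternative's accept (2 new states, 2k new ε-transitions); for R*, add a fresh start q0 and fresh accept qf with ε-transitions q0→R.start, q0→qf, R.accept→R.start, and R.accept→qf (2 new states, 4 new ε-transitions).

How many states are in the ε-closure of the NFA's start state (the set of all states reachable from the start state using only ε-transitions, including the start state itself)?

9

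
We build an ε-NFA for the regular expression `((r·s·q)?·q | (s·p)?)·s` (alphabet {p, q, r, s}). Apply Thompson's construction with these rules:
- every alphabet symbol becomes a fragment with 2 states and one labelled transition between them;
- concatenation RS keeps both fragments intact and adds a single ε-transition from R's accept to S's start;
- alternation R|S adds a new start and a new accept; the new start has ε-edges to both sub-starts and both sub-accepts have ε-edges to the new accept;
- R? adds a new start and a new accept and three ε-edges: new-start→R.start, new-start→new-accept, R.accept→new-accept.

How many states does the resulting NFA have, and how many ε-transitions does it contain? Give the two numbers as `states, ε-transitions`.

Bottom-up over the parse tree:
Each of the 7 symbol leaves contributes 2 states and 0 ε-transitions.
  r·s·q → 6 states, 2 ε-transitions
  (r·s·q)? → 8 states, 5 ε-transitions
  (r·s·q)?·q → 10 states, 6 ε-transitions
  s·p → 4 states, 1 ε-transition
  (s·p)? → 6 states, 4 ε-transitions
  (r·s·q)?·q | (s·p)? → 18 states, 14 ε-transitions
  ((r·s·q)?·q | (s·p)?)·s → 20 states, 15 ε-transitions

20, 15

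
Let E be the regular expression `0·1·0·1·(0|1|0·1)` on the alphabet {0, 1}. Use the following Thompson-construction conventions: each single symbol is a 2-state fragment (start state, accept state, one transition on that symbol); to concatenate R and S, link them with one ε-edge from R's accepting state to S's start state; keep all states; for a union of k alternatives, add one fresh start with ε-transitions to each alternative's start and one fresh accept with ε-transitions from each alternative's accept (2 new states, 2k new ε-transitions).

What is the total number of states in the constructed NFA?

18

By structural recursion:
Each of the 8 symbol leaves contributes a 2-state fragment.
  0·1 = 4 states
  0|1|0·1 = 10 states
  0·1·0·1·(0|1|0·1) = 18 states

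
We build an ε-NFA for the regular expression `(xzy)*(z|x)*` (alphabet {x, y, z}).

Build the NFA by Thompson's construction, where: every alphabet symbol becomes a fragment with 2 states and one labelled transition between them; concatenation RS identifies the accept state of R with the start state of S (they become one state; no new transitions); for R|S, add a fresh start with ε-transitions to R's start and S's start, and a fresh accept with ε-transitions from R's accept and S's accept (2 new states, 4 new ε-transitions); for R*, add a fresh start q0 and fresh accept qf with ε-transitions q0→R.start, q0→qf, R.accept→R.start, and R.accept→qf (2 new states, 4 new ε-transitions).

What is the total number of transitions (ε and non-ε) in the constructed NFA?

17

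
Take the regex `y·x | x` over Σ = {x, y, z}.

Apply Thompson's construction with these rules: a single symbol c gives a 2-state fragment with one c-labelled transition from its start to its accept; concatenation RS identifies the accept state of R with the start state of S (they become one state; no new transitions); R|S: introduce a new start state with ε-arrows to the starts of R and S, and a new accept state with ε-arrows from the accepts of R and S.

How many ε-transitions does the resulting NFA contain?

4

Bottom-up over the parse tree:
Each of the 3 symbol leaves contributes 0 ε-transitions.
  y·x — 0 ε-transitions
  y·x | x — 4 ε-transitions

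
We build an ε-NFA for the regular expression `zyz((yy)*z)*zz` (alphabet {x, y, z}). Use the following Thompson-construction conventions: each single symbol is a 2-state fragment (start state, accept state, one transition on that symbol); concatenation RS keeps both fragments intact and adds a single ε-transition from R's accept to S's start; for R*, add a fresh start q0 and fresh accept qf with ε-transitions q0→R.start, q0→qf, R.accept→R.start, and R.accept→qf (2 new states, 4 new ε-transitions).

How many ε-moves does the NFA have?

Building bottom-up:
Each of the 8 symbol leaves contributes 0 ε-transitions.
  yy — 1 ε-transition
  (yy)* — 5 ε-transitions
  (yy)*z — 6 ε-transitions
  ((yy)*z)* — 10 ε-transitions
  zyz((yy)*z)*zz — 15 ε-transitions

15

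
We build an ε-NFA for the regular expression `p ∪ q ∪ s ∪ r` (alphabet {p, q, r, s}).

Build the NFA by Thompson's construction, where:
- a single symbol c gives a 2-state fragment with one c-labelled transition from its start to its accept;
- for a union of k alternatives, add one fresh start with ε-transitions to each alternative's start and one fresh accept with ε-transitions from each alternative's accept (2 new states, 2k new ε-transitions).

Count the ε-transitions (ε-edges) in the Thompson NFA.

8

By structural recursion:
Each of the 4 symbol leaves contributes 0 ε-transitions.
  p ∪ q ∪ s ∪ r : 8 ε-transitions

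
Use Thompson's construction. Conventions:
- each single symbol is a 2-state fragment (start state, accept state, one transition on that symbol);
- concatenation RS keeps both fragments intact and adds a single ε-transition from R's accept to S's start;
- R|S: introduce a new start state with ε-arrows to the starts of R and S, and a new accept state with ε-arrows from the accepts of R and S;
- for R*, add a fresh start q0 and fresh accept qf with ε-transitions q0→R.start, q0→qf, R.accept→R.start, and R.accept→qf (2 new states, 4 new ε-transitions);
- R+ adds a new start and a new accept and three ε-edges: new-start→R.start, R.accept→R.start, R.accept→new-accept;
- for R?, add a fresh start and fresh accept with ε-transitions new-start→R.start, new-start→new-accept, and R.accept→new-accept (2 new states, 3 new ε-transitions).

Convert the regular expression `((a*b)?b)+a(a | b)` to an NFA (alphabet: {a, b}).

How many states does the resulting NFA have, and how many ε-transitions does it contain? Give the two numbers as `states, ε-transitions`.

20, 18

Building bottom-up:
Each of the 6 symbol leaves contributes 2 states and 0 ε-transitions.
  a* : 4 states, 4 ε-transitions
  a*b : 6 states, 5 ε-transitions
  (a*b)? : 8 states, 8 ε-transitions
  (a*b)?b : 10 states, 9 ε-transitions
  ((a*b)?b)+ : 12 states, 12 ε-transitions
  a | b : 6 states, 4 ε-transitions
  ((a*b)?b)+a(a | b) : 20 states, 18 ε-transitions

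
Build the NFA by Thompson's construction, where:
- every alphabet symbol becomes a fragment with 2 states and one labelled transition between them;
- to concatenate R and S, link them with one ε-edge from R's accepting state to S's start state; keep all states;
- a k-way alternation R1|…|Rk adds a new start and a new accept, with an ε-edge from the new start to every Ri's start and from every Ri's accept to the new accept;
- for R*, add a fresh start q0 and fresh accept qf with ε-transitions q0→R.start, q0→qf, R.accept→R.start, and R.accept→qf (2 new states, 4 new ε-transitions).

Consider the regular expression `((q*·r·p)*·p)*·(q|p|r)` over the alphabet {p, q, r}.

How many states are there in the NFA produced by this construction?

Building bottom-up:
Each of the 7 symbol leaves contributes a 2-state fragment.
  q* : 4 states
  q*·r·p : 8 states
  (q*·r·p)* : 10 states
  (q*·r·p)*·p : 12 states
  ((q*·r·p)*·p)* : 14 states
  q|p|r : 8 states
  ((q*·r·p)*·p)*·(q|p|r) : 22 states

22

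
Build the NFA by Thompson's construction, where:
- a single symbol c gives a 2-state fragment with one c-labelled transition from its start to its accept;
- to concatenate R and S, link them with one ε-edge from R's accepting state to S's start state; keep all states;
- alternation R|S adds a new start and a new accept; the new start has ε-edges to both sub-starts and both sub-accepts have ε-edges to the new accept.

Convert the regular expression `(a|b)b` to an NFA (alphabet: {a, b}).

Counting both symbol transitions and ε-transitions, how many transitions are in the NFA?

Per subexpression:
Each of the 3 symbol leaves contributes 1 transition (1 symbol, 0 ε).
  a|b : 6 transitions (2 symbol, 4 ε)
  (a|b)b : 8 transitions (3 symbol, 5 ε)

8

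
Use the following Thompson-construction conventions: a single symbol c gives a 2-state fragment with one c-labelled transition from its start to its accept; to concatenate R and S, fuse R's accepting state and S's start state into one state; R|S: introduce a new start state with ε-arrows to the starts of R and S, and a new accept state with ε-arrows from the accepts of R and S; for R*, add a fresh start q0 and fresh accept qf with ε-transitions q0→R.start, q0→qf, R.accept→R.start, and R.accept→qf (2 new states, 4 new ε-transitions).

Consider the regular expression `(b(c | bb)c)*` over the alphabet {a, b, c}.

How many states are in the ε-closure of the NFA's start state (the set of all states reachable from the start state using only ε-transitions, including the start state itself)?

3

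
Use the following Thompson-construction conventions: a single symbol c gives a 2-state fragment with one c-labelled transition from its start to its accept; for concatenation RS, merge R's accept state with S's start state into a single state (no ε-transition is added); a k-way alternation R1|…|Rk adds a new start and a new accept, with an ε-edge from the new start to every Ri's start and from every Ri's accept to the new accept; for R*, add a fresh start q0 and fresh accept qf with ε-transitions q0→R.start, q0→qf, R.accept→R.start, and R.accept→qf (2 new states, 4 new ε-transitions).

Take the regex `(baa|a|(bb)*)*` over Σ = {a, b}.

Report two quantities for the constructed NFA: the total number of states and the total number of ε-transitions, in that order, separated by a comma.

Per subexpression:
Each of the 6 symbol leaves contributes 2 states and 0 ε-transitions.
  baa = 4 states, 0 ε-transitions
  bb = 3 states, 0 ε-transitions
  (bb)* = 5 states, 4 ε-transitions
  baa|a|(bb)* = 13 states, 10 ε-transitions
  (baa|a|(bb)*)* = 15 states, 14 ε-transitions

15, 14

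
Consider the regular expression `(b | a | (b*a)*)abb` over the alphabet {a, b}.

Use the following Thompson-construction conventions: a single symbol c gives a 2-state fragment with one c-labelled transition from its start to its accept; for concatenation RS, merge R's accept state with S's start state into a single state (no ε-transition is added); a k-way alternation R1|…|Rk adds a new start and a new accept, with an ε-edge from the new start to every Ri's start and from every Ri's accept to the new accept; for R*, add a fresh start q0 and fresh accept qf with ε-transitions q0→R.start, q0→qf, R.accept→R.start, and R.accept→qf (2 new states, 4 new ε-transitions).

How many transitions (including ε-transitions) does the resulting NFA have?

21

Per subexpression:
Each of the 7 symbol leaves contributes 1 transition (1 symbol, 0 ε).
  b* — 5 transitions (1 symbol, 4 ε)
  b*a — 6 transitions (2 symbol, 4 ε)
  (b*a)* — 10 transitions (2 symbol, 8 ε)
  b | a | (b*a)* — 18 transitions (4 symbol, 14 ε)
  (b | a | (b*a)*)abb — 21 transitions (7 symbol, 14 ε)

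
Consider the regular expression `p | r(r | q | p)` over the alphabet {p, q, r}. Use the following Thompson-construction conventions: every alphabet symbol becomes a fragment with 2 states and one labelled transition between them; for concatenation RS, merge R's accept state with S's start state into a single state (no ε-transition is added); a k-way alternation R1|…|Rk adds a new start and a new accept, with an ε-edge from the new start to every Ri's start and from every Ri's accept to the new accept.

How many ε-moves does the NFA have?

10

Building bottom-up:
Each of the 5 symbol leaves contributes 0 ε-transitions.
  r | q | p : 6 ε-transitions
  r(r | q | p) : 6 ε-transitions
  p | r(r | q | p) : 10 ε-transitions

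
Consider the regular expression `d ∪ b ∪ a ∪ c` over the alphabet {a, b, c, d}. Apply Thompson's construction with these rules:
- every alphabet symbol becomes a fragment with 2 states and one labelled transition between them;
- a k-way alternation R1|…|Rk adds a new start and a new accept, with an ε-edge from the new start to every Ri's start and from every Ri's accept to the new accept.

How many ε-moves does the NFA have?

Bottom-up over the parse tree:
Each of the 4 symbol leaves contributes 0 ε-transitions.
  d ∪ b ∪ a ∪ c → 8 ε-transitions

8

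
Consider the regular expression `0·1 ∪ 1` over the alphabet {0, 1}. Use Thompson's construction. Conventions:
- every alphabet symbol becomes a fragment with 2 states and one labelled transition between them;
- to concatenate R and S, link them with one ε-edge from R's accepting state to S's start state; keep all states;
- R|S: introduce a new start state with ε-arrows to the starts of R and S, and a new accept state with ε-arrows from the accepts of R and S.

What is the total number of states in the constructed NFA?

Bottom-up over the parse tree:
Each of the 3 symbol leaves contributes a 2-state fragment.
  0·1 — 4 states
  0·1 ∪ 1 — 8 states

8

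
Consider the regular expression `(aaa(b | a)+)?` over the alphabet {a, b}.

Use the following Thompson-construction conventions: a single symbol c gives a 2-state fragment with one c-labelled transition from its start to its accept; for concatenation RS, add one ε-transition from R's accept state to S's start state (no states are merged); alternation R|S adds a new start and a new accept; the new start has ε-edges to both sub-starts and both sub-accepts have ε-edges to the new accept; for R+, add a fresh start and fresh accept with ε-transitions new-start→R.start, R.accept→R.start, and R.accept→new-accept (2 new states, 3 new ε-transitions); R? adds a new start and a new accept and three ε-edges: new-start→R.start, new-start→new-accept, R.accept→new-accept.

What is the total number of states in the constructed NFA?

16

Building bottom-up:
Each of the 5 symbol leaves contributes a 2-state fragment.
  b | a → 6 states
  (b | a)+ → 8 states
  aaa(b | a)+ → 14 states
  (aaa(b | a)+)? → 16 states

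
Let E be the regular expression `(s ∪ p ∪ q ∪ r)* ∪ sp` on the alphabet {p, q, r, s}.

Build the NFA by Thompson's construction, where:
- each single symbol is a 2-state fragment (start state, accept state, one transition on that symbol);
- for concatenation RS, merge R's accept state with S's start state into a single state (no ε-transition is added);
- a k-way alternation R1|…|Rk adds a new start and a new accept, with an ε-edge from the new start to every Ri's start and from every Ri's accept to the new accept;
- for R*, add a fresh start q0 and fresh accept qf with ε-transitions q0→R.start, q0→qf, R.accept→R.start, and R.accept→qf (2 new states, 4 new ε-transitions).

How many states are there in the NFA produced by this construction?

Building bottom-up:
Each of the 6 symbol leaves contributes a 2-state fragment.
  s ∪ p ∪ q ∪ r → 10 states
  (s ∪ p ∪ q ∪ r)* → 12 states
  sp → 3 states
  (s ∪ p ∪ q ∪ r)* ∪ sp → 17 states

17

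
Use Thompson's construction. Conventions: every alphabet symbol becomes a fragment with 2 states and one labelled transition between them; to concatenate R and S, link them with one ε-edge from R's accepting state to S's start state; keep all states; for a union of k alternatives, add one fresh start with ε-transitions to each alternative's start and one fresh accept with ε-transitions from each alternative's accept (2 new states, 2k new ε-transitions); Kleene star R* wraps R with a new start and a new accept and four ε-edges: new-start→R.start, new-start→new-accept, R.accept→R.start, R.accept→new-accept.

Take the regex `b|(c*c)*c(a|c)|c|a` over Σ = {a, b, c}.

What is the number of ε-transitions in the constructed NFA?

23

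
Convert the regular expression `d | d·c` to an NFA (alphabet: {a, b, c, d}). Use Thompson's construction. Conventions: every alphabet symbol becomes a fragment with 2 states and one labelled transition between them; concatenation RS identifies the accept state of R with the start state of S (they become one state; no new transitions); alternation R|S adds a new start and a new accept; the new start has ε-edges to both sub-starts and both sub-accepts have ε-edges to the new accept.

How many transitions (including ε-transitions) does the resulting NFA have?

Bottom-up over the parse tree:
Each of the 3 symbol leaves contributes 1 transition (1 symbol, 0 ε).
  d·c → 2 transitions (2 symbol, 0 ε)
  d | d·c → 7 transitions (3 symbol, 4 ε)

7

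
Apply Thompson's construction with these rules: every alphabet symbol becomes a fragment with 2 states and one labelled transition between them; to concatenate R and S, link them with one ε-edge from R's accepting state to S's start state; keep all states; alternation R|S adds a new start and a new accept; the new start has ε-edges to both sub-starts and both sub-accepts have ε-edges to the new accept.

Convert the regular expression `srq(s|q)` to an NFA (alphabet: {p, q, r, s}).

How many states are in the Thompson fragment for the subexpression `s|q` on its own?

6

Fragment for `s|q`:
Each of the 2 symbol leaves contributes a 2-state fragment.
  s|q — 6 states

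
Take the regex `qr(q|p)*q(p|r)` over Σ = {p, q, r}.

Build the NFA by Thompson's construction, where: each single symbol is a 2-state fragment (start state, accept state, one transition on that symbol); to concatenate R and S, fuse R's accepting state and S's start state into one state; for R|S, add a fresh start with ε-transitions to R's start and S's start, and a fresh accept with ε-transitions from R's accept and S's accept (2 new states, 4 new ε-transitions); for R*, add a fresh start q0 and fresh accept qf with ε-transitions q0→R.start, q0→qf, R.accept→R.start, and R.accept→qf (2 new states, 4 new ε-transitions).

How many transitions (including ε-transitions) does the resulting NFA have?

Bottom-up over the parse tree:
Each of the 7 symbol leaves contributes 1 transition (1 symbol, 0 ε).
  q|p → 6 transitions (2 symbol, 4 ε)
  (q|p)* → 10 transitions (2 symbol, 8 ε)
  p|r → 6 transitions (2 symbol, 4 ε)
  qr(q|p)*q(p|r) → 19 transitions (7 symbol, 12 ε)

19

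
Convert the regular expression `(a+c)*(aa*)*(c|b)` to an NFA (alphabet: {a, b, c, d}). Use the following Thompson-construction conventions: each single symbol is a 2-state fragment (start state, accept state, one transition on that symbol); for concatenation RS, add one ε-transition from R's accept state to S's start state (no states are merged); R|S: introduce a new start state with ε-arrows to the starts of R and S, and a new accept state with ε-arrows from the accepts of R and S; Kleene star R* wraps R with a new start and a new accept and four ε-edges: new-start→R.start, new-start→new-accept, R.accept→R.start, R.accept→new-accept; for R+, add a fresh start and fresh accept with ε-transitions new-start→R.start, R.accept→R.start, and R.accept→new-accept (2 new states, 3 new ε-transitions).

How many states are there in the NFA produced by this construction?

Per subexpression:
Each of the 6 symbol leaves contributes a 2-state fragment.
  a+ = 4 states
  a+c = 6 states
  (a+c)* = 8 states
  a* = 4 states
  aa* = 6 states
  (aa*)* = 8 states
  c|b = 6 states
  (a+c)*(aa*)*(c|b) = 22 states

22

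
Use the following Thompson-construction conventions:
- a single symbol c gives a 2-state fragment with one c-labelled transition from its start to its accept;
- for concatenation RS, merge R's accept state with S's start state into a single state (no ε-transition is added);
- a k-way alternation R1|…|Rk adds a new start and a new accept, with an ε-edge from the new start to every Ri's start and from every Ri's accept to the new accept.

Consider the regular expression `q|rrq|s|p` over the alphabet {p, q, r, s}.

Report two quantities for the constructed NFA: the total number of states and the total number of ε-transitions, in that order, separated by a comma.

12, 8

Building bottom-up:
Each of the 6 symbol leaves contributes 2 states and 0 ε-transitions.
  rrq → 4 states, 0 ε-transitions
  q|rrq|s|p → 12 states, 8 ε-transitions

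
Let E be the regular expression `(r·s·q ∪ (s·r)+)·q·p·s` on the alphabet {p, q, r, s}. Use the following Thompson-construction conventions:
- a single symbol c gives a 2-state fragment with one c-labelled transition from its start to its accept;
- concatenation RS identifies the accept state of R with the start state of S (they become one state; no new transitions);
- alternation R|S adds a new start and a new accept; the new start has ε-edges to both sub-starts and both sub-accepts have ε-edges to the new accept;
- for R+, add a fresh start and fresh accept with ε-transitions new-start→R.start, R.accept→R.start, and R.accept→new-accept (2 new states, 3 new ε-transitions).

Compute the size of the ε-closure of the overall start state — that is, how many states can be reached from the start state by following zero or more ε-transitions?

Let C(F) = |ε-closure(F.start)| within fragment F, and note whether F accepts ε. Symbol fragments have C = 1 and do not accept ε. Then:
  r·s·q : same as the first factor's closure: C = 1
  s·r : C equals the left operand's closure size = 1 (its accept is not ε-reachable, so the closure stops there)
  (s·r)+ : C = 1 + 1 = 2 (the body doesn't accept ε, so the new accept is not reached)
  r·s·q ∪ (s·r)+ : new start ε-reaches every alternative's start; none of them accept ε, so the new accept is not reached: C = 1 + 1 + 2 = 4
  (r·s·q ∪ (s·r)+)·q·p·s : same as the first factor's closure: C = 4

4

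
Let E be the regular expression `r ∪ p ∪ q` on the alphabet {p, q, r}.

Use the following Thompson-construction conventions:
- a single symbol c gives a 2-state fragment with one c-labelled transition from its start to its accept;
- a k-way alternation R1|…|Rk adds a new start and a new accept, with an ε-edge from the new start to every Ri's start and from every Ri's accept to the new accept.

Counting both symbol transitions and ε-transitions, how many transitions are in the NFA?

9

Per subexpression:
Each of the 3 symbol leaves contributes 1 transition (1 symbol, 0 ε).
  r ∪ p ∪ q → 9 transitions (3 symbol, 6 ε)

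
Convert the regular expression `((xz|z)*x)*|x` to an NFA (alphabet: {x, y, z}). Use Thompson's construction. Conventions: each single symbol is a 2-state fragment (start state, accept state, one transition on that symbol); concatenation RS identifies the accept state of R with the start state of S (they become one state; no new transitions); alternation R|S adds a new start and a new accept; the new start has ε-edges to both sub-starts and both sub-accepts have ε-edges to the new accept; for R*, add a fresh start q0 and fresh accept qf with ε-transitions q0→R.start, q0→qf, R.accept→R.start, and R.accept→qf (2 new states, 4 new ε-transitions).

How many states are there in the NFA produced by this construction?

16

By structural recursion:
Each of the 5 symbol leaves contributes a 2-state fragment.
  xz — 3 states
  xz|z — 7 states
  (xz|z)* — 9 states
  (xz|z)*x — 10 states
  ((xz|z)*x)* — 12 states
  ((xz|z)*x)*|x — 16 states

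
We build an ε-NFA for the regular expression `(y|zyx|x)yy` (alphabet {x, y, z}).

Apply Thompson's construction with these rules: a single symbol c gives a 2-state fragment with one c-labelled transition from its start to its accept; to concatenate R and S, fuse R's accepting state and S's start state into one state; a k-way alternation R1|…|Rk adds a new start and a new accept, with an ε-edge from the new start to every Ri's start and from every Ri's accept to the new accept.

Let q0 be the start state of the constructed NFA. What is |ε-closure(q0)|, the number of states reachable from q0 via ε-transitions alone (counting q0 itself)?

4

Work bottom-up. For each fragment F, track |ε-closure(F.start)| and whether F's accept lies in that closure (i.e. whether F accepts ε). A single-symbol fragment has closure size 1 and does not accept ε.
  zyx — same as the first factor's closure: C = 1
  y|zyx|x — new start ε-reaches every alternative's start; none of them accept ε, so the new accept is not reached: C = 1 + 1 + 1 + 1 = 4
  (y|zyx|x)yy — same as the first factor's closure: C = 4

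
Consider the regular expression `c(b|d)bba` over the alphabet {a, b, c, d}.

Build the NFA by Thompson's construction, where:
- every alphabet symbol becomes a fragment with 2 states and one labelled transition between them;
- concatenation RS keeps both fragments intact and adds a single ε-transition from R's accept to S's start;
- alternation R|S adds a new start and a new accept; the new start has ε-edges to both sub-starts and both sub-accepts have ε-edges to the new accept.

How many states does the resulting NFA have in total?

14

Per subexpression:
Each of the 6 symbol leaves contributes a 2-state fragment.
  b|d : 6 states
  c(b|d)bba : 14 states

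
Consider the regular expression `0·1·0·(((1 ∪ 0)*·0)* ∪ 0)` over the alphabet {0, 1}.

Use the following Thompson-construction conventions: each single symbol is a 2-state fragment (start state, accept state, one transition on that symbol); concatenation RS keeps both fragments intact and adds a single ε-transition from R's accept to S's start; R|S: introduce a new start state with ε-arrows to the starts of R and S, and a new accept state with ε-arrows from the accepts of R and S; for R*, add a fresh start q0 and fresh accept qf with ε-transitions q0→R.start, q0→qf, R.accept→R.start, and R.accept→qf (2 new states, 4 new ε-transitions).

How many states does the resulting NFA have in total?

22

Building bottom-up:
Each of the 7 symbol leaves contributes a 2-state fragment.
  1 ∪ 0 — 6 states
  (1 ∪ 0)* — 8 states
  (1 ∪ 0)*·0 — 10 states
  ((1 ∪ 0)*·0)* — 12 states
  ((1 ∪ 0)*·0)* ∪ 0 — 16 states
  0·1·0·(((1 ∪ 0)*·0)* ∪ 0) — 22 states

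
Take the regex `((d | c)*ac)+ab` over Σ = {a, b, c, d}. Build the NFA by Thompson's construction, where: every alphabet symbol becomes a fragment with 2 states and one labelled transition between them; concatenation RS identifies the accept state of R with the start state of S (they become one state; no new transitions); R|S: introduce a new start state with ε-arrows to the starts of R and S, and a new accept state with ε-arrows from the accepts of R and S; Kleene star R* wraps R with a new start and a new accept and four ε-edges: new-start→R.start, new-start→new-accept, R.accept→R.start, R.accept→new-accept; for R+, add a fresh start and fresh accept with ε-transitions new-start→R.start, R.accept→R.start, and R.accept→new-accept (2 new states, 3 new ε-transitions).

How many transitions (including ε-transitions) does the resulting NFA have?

17

Building bottom-up:
Each of the 6 symbol leaves contributes 1 transition (1 symbol, 0 ε).
  d | c → 6 transitions (2 symbol, 4 ε)
  (d | c)* → 10 transitions (2 symbol, 8 ε)
  (d | c)*ac → 12 transitions (4 symbol, 8 ε)
  ((d | c)*ac)+ → 15 transitions (4 symbol, 11 ε)
  ((d | c)*ac)+ab → 17 transitions (6 symbol, 11 ε)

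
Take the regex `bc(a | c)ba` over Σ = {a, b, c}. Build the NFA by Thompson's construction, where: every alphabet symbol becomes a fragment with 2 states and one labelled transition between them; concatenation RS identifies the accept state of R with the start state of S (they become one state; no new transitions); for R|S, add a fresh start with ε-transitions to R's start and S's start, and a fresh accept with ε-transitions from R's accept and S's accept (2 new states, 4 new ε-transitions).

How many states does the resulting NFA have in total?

Building bottom-up:
Each of the 6 symbol leaves contributes a 2-state fragment.
  a | c : 6 states
  bc(a | c)ba : 10 states

10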